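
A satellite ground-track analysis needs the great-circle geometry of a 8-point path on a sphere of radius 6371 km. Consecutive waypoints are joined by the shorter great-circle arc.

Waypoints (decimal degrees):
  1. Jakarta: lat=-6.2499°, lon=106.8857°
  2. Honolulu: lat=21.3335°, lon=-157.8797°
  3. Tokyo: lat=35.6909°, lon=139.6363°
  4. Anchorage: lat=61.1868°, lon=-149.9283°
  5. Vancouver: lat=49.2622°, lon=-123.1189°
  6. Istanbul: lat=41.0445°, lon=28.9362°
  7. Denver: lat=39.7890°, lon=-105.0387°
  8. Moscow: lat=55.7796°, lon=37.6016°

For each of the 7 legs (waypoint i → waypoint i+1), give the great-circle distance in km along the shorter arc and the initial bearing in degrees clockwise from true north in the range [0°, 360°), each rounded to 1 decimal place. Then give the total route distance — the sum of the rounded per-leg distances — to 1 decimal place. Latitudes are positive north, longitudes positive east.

Leg 1: φ1=-0.1090813, φ2=0.3723398, Δφ=0.4814211, Δλ=-4.6210280 rad; a=sin²(Δφ/2)+cosφ1·cosφ2·sin²(Δλ/2)=0.5620410464; c=2·atan2(√a, √(1-a))=1.695199048; dist=6371·c=10800.113 ≈ 10800.1 km; running total=10800.1 km
Leg 1 bearing: y=sinΔλ·cosφ2=0.92759394, x=cosφ1·sinφ2-sinφ1·cosφ2·cosΔλ=0.35238207; θ=atan2(y, x)=69.1988° ≈ 69.2°
Leg 2: φ1=0.3723398, φ2=0.6229237, Δφ=0.2505839, Δλ=5.1926338 rad; a=sin²(Δφ/2)+cosφ1·cosφ2·sin²(Δλ/2)=0.2191226776; c=2·atan2(√a, √(1-a))=0.974291131; dist=6371·c=6207.209 ≈ 6207.2 km; running total=17007.3 km
Leg 2 bearing: y=sinΔλ·cosφ2=-0.72030433, x=cosφ1·sinφ2-sinφ1·cosφ2·cosΔλ=0.40693168; θ=atan2(y, x)=-60.5360° <0 so +360° → 299.4640° ≈ 299.5°
Leg 3: φ1=0.6229237, φ2=1.0679111, Δφ=0.4449874, Δλ=-5.0538557 rad; a=sin²(Δφ/2)+cosφ1·cosφ2·sin²(Δλ/2)=0.1788689187; c=2·atan2(√a, √(1-a))=0.873350351; dist=6371·c=5564.115 ≈ 5564.1 km; running total=22571.4 km
Leg 3 bearing: y=sinΔλ·cosφ2=0.45412962, x=cosφ1·sinφ2-sinφ1·cosφ2·cosΔλ=0.61746709; θ=atan2(y, x)=36.3334° ≈ 36.3°
Leg 4: φ1=1.0679111, φ2=0.8597876, Δφ=-0.2081235, Δλ=0.4679123 rad; a=sin²(Δφ/2)+cosφ1·cosφ2·sin²(Δλ/2)=0.0276935929; c=2·atan2(√a, √(1-a))=0.334383506; dist=6371·c=2130.357 ≈ 2130.4 km; running total=24701.8 km
Leg 4 bearing: y=sinΔλ·cosφ2=0.29433754, x=cosφ1·sinφ2-sinφ1·cosφ2·cosΔλ=-0.14516214; θ=atan2(y, x)=116.2517° ≈ 116.3°
Leg 5: φ1=0.8597876, φ2=0.7163617, Δφ=-0.1434259, Δλ=2.6538621 rad; a=sin²(Δφ/2)+cosφ1·cosφ2·sin²(Δλ/2)=0.4686285673; c=2·atan2(√a, √(1-a))=1.508012222; dist=6371·c=9607.546 ≈ 9607.5 km; running total=34309.3 km
Leg 5 bearing: y=sinΔλ·cosφ2=0.35343480, x=cosφ1·sinφ2-sinφ1·cosφ2·cosΔλ=0.93335265; θ=atan2(y, x)=20.7403° ≈ 20.7°
Leg 6: φ1=0.7163617, φ2=0.6944491, Δφ=-0.0219126, Δλ=-2.3383031 rad; a=sin²(Δφ/2)+cosφ1·cosφ2·sin²(Δλ/2)=0.4910830490; c=2·atan2(√a, √(1-a))=1.552961479; dist=6371·c=9893.918 ≈ 9893.9 km; running total=44203.2 km
Leg 6 bearing: y=sinΔλ·cosφ2=-0.55297909, x=cosφ1·sinφ2-sinφ1·cosφ2·cosΔλ=0.83300425; θ=atan2(y, x)=-33.5777° <0 so +360° → 326.4223° ≈ 326.4°
Leg 7: φ1=0.6944491, φ2=0.9735377, Δφ=0.2790886, Δλ=2.4895429 rad; a=sin²(Δφ/2)+cosφ1·cosφ2·sin²(Δλ/2)=0.4071532397; c=2·atan2(√a, √(1-a))=1.384018715; dist=6371·c=8817.583 ≈ 8817.6 km; running total=53020.8 km
Leg 7 bearing: y=sinΔλ·cosφ2=0.34126038, x=cosφ1·sinφ2-sinφ1·cosφ2·cosΔλ=0.92144412; θ=atan2(y, x)=20.3223° ≈ 20.3°

Leg 1: dist=10800.1 km, bearing=69.2°
Leg 2: dist=6207.2 km, bearing=299.5°
Leg 3: dist=5564.1 km, bearing=36.3°
Leg 4: dist=2130.4 km, bearing=116.3°
Leg 5: dist=9607.5 km, bearing=20.7°
Leg 6: dist=9893.9 km, bearing=326.4°
Leg 7: dist=8817.6 km, bearing=20.3°
Total: 53020.8 km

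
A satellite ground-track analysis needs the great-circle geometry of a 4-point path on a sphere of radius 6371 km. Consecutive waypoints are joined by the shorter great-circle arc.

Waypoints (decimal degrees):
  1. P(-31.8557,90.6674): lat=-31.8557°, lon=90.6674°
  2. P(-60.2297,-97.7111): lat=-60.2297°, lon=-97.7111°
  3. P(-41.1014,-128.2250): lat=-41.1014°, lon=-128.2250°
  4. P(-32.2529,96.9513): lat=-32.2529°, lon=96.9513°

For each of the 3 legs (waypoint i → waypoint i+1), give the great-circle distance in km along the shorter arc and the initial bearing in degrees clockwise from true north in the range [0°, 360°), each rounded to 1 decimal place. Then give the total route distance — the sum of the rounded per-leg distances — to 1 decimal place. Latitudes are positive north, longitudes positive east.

Leg 1: φ1=-0.5559869, φ2=-1.0512066, Δφ=-0.4952197, Δλ=-3.2878251 rad; a=sin²(Δφ/2)+cosφ1·cosφ2·sin²(Δλ/2)=0.4795548838; c=2·atan2(√a, √(1-a))=1.529894691; dist=6371·c=9746.959 ≈ 9747.0 km; running total=9747.0 km
Leg 1 bearing: y=sinΔλ·cosφ2=0.07234942, x=cosφ1·sinφ2-sinφ1·cosφ2·cosΔλ=-0.99654079; θ=atan2(y, x)=175.8476° ≈ 175.8°
Leg 2: φ1=-1.0512066, φ2=-0.7173548, Δφ=0.3338518, Δλ=-0.5325680 rad; a=sin²(Δφ/2)+cosφ1·cosφ2·sin²(Δλ/2)=0.0535154807; c=2·atan2(√a, √(1-a))=0.466897580; dist=6371·c=2974.604 ≈ 2974.6 km; running total=12721.6 km
Leg 2 bearing: y=sinΔλ·cosφ2=-0.38261168, x=cosφ1·sinφ2-sinφ1·cosφ2·cosΔλ=0.23709618; θ=atan2(y, x)=-58.2144° <0 so +360° → 301.7856° ≈ 301.8°
Leg 3: φ1=-0.7173548, φ2=-0.5629193, Δφ=0.1544355, Δλ=3.9300678 rad; a=sin²(Δφ/2)+cosφ1·cosφ2·sin²(Δλ/2)=0.5492051247; c=2·atan2(√a, √(1-a))=1.669366116; dist=6371·c=10635.532 ≈ 10635.5 km; running total=23357.1 km
Leg 3 bearing: y=sinΔλ·cosφ2=-0.59983800, x=cosφ1·sinφ2-sinφ1·cosφ2·cosΔλ=-0.79404647; θ=atan2(y, x)=-142.9319° <0 so +360° → 217.0681° ≈ 217.1°

Leg 1: dist=9747.0 km, bearing=175.8°
Leg 2: dist=2974.6 km, bearing=301.8°
Leg 3: dist=10635.5 km, bearing=217.1°
Total: 23357.1 km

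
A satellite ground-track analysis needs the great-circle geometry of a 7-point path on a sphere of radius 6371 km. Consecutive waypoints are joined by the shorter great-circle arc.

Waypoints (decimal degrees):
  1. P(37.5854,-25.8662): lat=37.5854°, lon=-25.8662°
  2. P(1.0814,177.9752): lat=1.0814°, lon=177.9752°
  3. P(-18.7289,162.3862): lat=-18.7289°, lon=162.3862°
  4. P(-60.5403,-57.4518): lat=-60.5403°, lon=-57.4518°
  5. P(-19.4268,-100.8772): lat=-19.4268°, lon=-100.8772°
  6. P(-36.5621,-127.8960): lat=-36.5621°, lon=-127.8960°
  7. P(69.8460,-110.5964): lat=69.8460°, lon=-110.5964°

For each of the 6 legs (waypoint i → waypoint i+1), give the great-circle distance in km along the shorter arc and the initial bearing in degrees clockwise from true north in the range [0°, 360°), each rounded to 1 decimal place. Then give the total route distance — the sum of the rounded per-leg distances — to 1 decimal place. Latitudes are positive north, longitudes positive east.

Leg 1: dist=15066.3 km, bearing=324.8°
Leg 2: dist=2784.7 km, bearing=217.0°
Leg 3: dist=10505.4 km, bearing=161.6°
Leg 4: dist=5694.4 km, bearing=303.7°
Leg 5: dist=3246.7 km, bearing=228.4°
Leg 6: dist=11915.3 km, bearing=6.2°
Total: 49212.8 km

Leg 1: φ1=0.6559890, φ2=0.0188740, Δφ=-0.6371150, Δλ=3.5577036 rad; a=sin²(Δφ/2)+cosφ1·cosφ2·sin²(Δλ/2)=0.8565917829; c=2·atan2(√a, √(1-a))=2.364825717; dist=6371·c=15066.305 ≈ 15066.3 km; running total=15066.3 km
Leg 1 bearing: y=sinΔλ·cosφ2=-0.40413432, x=cosφ1·sinφ2-sinφ1·cosφ2·cosΔλ=0.57275183; θ=atan2(y, x)=-35.2068° <0 so +360° → 324.7932° ≈ 324.8°
Leg 2: φ1=0.0188740, φ2=-0.3268810, Δφ=-0.3457550, Δλ=-0.2720794 rad; a=sin²(Δφ/2)+cosφ1·cosφ2·sin²(Δλ/2)=0.0470059456; c=2·atan2(√a, √(1-a))=0.437088124; dist=6371·c=2784.688 ≈ 2784.7 km; running total=17851.0 km
Leg 2 bearing: y=sinΔλ·cosφ2=-0.25450497, x=cosφ1·sinφ2-sinφ1·cosφ2·cosΔλ=-0.33824956; θ=atan2(y, x)=-143.0415° <0 so +360° → 216.9585° ≈ 217.0°
Leg 3: φ1=-0.3268810, φ2=-1.0566276, Δφ=-0.7297466, Δλ=-3.8368969 rad; a=sin²(Δφ/2)+cosφ1·cosφ2·sin²(Δλ/2)=0.5390353086; c=2·atan2(√a, √(1-a))=1.648946469; dist=6371·c=10505.438 ≈ 10505.4 km; running total=28356.4 km
Leg 3 bearing: y=sinΔλ·cosφ2=0.31506369, x=cosφ1·sinφ2-sinφ1·cosφ2·cosΔλ=-0.94585403; θ=atan2(y, x)=161.5771° ≈ 161.6°
Leg 4: φ1=-1.0566276, φ2=-0.3390616, Δφ=0.7175659, Δλ=-0.7579162 rad; a=sin²(Δφ/2)+cosφ1·cosφ2·sin²(Δλ/2)=0.1867752592; c=2·atan2(√a, √(1-a))=0.893806588; dist=6371·c=5694.442 ≈ 5694.4 km; running total=34050.8 km
Leg 4 bearing: y=sinΔλ·cosφ2=-0.64827338, x=cosφ1·sinφ2-sinφ1·cosφ2·cosΔλ=0.43278478; θ=atan2(y, x)=-56.2731° <0 so +360° → 303.7269° ≈ 303.7°
Leg 5: φ1=-0.3390616, φ2=-0.6381290, Δφ=-0.2990674, Δλ=-0.4715670 rad; a=sin²(Δφ/2)+cosφ1·cosφ2·sin²(Δλ/2)=0.0635309298; c=2·atan2(√a, √(1-a))=0.509603215; dist=6371·c=3246.682 ≈ 3246.7 km; running total=37297.5 km
Leg 5 bearing: y=sinΔλ·cosφ2=-0.36488528, x=cosφ1·sinφ2-sinφ1·cosφ2·cosΔλ=-0.32378656; θ=atan2(y, x)=-131.5847° <0 so +360° → 228.4153° ≈ 228.4°
Leg 6: φ1=-0.6381290, φ2=1.2190427, Δφ=1.8571717, Δλ=0.3019350 rad; a=sin²(Δφ/2)+cosφ1·cosφ2·sin²(Δλ/2)=0.6474980490; c=2·atan2(√a, √(1-a))=1.870247762; dist=6371·c=11915.348 ≈ 11915.3 km; running total=49212.8 km
Leg 6 bearing: y=sinΔλ·cosφ2=0.10245662, x=cosφ1·sinφ2-sinφ1·cosφ2·cosΔλ=0.94998944; θ=atan2(y, x)=6.1556° ≈ 6.2°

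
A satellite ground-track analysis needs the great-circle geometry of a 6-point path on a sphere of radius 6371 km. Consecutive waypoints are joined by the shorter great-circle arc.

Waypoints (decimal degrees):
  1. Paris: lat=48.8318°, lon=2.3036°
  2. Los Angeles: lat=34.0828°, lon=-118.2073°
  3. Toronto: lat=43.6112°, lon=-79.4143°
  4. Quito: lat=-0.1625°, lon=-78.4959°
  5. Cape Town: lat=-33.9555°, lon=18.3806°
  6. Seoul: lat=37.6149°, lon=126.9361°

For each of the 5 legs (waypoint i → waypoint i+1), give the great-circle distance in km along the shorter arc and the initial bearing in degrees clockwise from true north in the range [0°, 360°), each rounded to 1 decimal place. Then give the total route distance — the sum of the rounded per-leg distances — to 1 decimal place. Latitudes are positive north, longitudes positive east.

Leg 1: φ1=0.8522757, φ2=0.5948571, Δφ=-0.2574186, Δλ=-2.1033120 rad; a=sin²(Δφ/2)+cosφ1·cosφ2·sin²(Δλ/2)=0.4274740675; c=2·atan2(√a, √(1-a))=1.425230935; dist=6371·c=9080.146 ≈ 9080.1 km; running total=9080.1 km
Leg 1 bearing: y=sinΔλ·cosφ2=-0.71354593, x=cosφ1·sinφ2-sinφ1·cosφ2·cosΔλ=0.68542845; θ=atan2(y, x)=-46.1514° <0 so +360° → 313.8486° ≈ 313.8°
Leg 2: φ1=0.5948571, φ2=0.7611590, Δφ=0.1663020, Δλ=0.6770656 rad; a=sin²(Δφ/2)+cosφ1·cosφ2·sin²(Δλ/2)=0.0730372140; c=2·atan2(√a, √(1-a))=0.547313637; dist=6371·c=3486.935 ≈ 3486.9 km; running total=12567.0 km
Leg 2 bearing: y=sinΔλ·cosφ2=0.45361543, x=cosφ1·sinφ2-sinφ1·cosφ2·cosΔλ=0.25503757; θ=atan2(y, x)=60.6539° ≈ 60.7°
Leg 3: φ1=0.7611590, φ2=-0.0028362, Δφ=-0.7639952, Δλ=0.0160291 rad; a=sin²(Δφ/2)+cosφ1·cosφ2·sin²(Δλ/2)=0.1390075756; c=2·atan2(√a, √(1-a))=0.764129628; dist=6371·c=4868.270 ≈ 4868.3 km; running total=17435.3 km
Leg 3 bearing: y=sinΔλ·cosφ2=0.01602835, x=cosφ1·sinφ2-sinφ1·cosφ2·cosΔλ=-0.69172319; θ=atan2(y, x)=178.6726° ≈ 178.7°
Leg 4: φ1=-0.0028362, φ2=-0.5926353, Δφ=-0.5897991, Δλ=1.6908139 rad; a=sin²(Δφ/2)+cosφ1·cosφ2·sin²(Δλ/2)=0.5488639072; c=2·atan2(√a, √(1-a))=1.668680376; dist=6371·c=10631.163 ≈ 10631.2 km; running total=28066.5 km
Leg 4 bearing: y=sinΔλ·cosφ2=0.82350485, x=cosφ1·sinφ2-sinφ1·cosφ2·cosΔλ=-0.55882826; θ=atan2(y, x)=124.1607° ≈ 124.2°
Leg 5: φ1=-0.5926353, φ2=0.6565039, Δφ=1.2491391, Δλ=1.8946509 rad; a=sin²(Δφ/2)+cosφ1·cosφ2·sin²(Δλ/2)=0.7749997440; c=2·atan2(√a, √(1-a))=2.153159952; dist=6371·c=13717.782 ≈ 13717.8 km; running total=41784.3 km
Leg 5 bearing: y=sinΔλ·cosφ2=0.75095269, x=cosφ1·sinφ2-sinφ1·cosφ2·cosΔλ=0.36547314; θ=atan2(y, x)=64.0488° ≈ 64.0°

Leg 1: dist=9080.1 km, bearing=313.8°
Leg 2: dist=3486.9 km, bearing=60.7°
Leg 3: dist=4868.3 km, bearing=178.7°
Leg 4: dist=10631.2 km, bearing=124.2°
Leg 5: dist=13717.8 km, bearing=64.0°
Total: 41784.3 km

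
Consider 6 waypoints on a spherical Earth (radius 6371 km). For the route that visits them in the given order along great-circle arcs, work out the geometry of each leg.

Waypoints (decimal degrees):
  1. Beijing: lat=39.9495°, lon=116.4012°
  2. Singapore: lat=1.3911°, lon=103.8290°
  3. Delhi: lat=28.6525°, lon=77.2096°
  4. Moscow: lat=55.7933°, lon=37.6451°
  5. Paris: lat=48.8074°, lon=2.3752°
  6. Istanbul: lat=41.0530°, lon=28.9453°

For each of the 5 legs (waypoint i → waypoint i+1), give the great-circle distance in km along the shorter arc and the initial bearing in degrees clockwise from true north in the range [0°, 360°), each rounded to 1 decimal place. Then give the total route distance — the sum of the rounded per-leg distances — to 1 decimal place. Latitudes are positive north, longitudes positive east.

Leg 1: dist=4472.0 km, bearing=199.7°
Leg 2: dist=4142.7 km, bearing=319.5°
Leg 3: dist=4339.4 km, bearing=325.3°
Leg 4: dist=2489.6 km, bearing=266.7°
Leg 5: dist=2247.8 km, bearing=102.5°
Total: 17691.5 km

Leg 1: φ1=0.6972503, φ2=0.0242793, Δφ=-0.6729710, Δλ=-0.2194263 rad; a=sin²(Δφ/2)+cosφ1·cosφ2·sin²(Δλ/2)=0.1182013796; c=2·atan2(√a, √(1-a))=0.701930283; dist=6371·c=4471.998 ≈ 4472.0 km; running total=4472.0 km
Leg 1 bearing: y=sinΔλ·cosφ2=-0.21760555, x=cosφ1·sinφ2-sinφ1·cosφ2·cosΔλ=-0.60792029; θ=atan2(y, x)=-160.3051° <0 so +360° → 199.6949° ≈ 199.7°
Leg 2: φ1=0.0242793, φ2=0.5000805, Δφ=0.4758012, Δλ=-0.4645962 rad; a=sin²(Δφ/2)+cosφ1·cosφ2·sin²(Δλ/2)=0.1020319820; c=2·atan2(√a, √(1-a))=0.650244121; dist=6371·c=4142.705 ≈ 4142.7 km; running total=8614.7 km
Leg 2 bearing: y=sinΔλ·cosφ2=-0.39319395, x=cosφ1·sinφ2-sinφ1·cosφ2·cosΔλ=0.46030896; θ=atan2(y, x)=-40.5038° <0 so +360° → 319.4962° ≈ 319.5°
Leg 3: φ1=0.5000805, φ2=0.9737768, Δφ=0.4736963, Δλ=-0.6905308 rad; a=sin²(Δφ/2)+cosφ1·cosφ2·sin²(Δλ/2)=0.1115657633; c=2·atan2(√a, √(1-a))=0.681119221; dist=6371·c=4339.411 ≈ 4339.4 km; running total=12954.1 km
Leg 3 bearing: y=sinΔλ·cosφ2=-0.35807862, x=cosφ1·sinφ2-sinφ1·cosφ2·cosΔλ=0.51793347; θ=atan2(y, x)=-34.6584° <0 so +360° → 325.3416° ≈ 325.3°
Leg 4: φ1=0.9737768, φ2=0.8518498, Δφ=-0.1219270, Δλ=-0.6155759 rad; a=sin²(Δφ/2)+cosφ1·cosφ2·sin²(Δλ/2)=0.0376930615; c=2·atan2(√a, √(1-a))=0.390775680; dist=6371·c=2489.632 ≈ 2489.6 km; running total=15443.7 km
Leg 4 bearing: y=sinΔλ·cosφ2=-0.38029014, x=cosφ1·sinφ2-sinφ1·cosφ2·cosΔλ=-0.02164684; θ=atan2(y, x)=-93.2579° <0 so +360° → 266.7421° ≈ 266.7°
Leg 5: φ1=0.8518498, φ2=0.7165100, Δφ=-0.1353398, Δλ=0.4637357 rad; a=sin²(Δφ/2)+cosφ1·cosφ2·sin²(Δλ/2)=0.0307981745; c=2·atan2(√a, √(1-a))=0.352815243; dist=6371·c=2247.786 ≈ 2247.8 km; running total=17691.5 km
Leg 5 bearing: y=sinΔλ·cosφ2=0.33730427, x=cosφ1·sinφ2-sinφ1·cosφ2·cosΔλ=-0.07499610; θ=atan2(y, x)=102.5352° ≈ 102.5°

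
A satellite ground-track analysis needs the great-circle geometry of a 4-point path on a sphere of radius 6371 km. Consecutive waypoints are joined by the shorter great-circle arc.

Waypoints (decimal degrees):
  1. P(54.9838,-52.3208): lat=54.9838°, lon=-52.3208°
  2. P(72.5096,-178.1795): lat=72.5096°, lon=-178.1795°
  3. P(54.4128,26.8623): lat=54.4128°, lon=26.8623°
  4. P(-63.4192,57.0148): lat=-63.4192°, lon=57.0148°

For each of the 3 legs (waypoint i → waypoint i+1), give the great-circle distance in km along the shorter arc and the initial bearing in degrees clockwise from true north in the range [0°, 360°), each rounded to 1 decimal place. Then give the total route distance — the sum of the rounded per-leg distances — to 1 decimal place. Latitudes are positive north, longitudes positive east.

Leg 1: dist=5242.7 km, bearing=340.6°
Leg 2: dist=5769.9 km, bearing=341.8°
Leg 3: dist=13359.0 km, bearing=164.9°
Total: 24371.6 km

Leg 1: φ1=0.9596483, φ2=1.2655313, Δφ=0.3058829, Δλ=-2.1966487 rad; a=sin²(Δφ/2)+cosφ1·cosφ2·sin²(Δλ/2)=0.1599483968; c=2·atan2(√a, √(1-a))=0.822892924; dist=6371·c=5242.651 ≈ 5242.7 km; running total=5242.7 km
Leg 1 bearing: y=sinΔλ·cosφ2=-0.24358174, x=cosφ1·sinφ2-sinφ1·cosφ2·cosΔλ=0.69146769; θ=atan2(y, x)=-19.4057° <0 so +360° → 340.5943° ≈ 340.6°
Leg 2: φ1=1.2655313, φ2=0.9496825, Δφ=-0.3158487, Δλ=3.5786545 rad; a=sin²(Δφ/2)+cosφ1·cosφ2·sin²(Δλ/2)=0.1914132165; c=2·atan2(√a, √(1-a))=0.905650898; dist=6371·c=5769.902 ≈ 5769.9 km; running total=11012.6 km
Leg 2 bearing: y=sinΔλ·cosφ2=-0.24632373, x=cosφ1·sinφ2-sinφ1·cosφ2·cosΔλ=0.74727599; θ=atan2(y, x)=-18.2437° <0 so +360° → 341.7563° ≈ 341.8°
Leg 3: φ1=0.9496825, φ2=-1.1068738, Δφ=-2.0565564, Δλ=0.5262604 rad; a=sin²(Δφ/2)+cosφ1·cosφ2·sin²(Δλ/2)=0.7510571391; c=2·atan2(√a, √(1-a))=2.096838186; dist=6371·c=13358.956 ≈ 13359.0 km; running total=24371.6 km
Leg 3 bearing: y=sinΔλ·cosφ2=0.22476033, x=cosφ1·sinφ2-sinφ1·cosφ2·cosΔλ=-0.83508326; θ=atan2(y, x)=164.9360° ≈ 164.9°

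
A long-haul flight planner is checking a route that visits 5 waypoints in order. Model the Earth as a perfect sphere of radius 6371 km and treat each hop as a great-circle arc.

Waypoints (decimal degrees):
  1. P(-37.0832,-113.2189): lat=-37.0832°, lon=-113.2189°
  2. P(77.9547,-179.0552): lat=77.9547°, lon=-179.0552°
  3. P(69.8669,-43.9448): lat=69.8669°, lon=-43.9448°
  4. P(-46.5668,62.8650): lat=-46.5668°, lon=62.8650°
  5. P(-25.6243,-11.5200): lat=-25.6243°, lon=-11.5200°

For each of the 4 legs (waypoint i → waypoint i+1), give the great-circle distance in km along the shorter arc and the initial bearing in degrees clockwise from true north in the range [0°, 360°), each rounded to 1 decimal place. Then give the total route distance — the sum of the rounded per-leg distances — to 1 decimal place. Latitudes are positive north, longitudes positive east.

Leg 1: φ1=-0.6472239, φ2=1.3605662, Δφ=2.0077901, Δλ=-1.1490602 rad; a=sin²(Δφ/2)+cosφ1·cosφ2·sin²(Δλ/2)=0.7607751570; c=2·atan2(√a, √(1-a))=2.119463285; dist=6371·c=13503.101 ≈ 13503.1 km; running total=13503.1 km
Leg 1 bearing: y=sinΔλ·cosφ2=-0.19039993, x=cosφ1·sinφ2-sinφ1·cosφ2·cosΔλ=0.83170496; θ=atan2(y, x)=-12.8944° <0 so +360° → 347.1056° ≈ 347.1°
Leg 2: φ1=1.3605662, φ2=1.2194074, Δφ=-0.1411587, Δλ=2.3581213 rad; a=sin²(Δφ/2)+cosφ1·cosφ2·sin²(Δλ/2)=0.0663326548; c=2·atan2(√a, √(1-a))=0.520974234; dist=6371·c=3319.127 ≈ 3319.1 km; running total=16822.2 km
Leg 2 bearing: y=sinΔλ·cosφ2=0.24291826, x=cosφ1·sinφ2-sinφ1·cosφ2·cosΔλ=0.43442060; θ=atan2(y, x)=29.2129° ≈ 29.2°
Leg 3: φ1=1.2194074, φ2=-0.8127440, Δφ=-2.0321514, Δλ=1.8641827 rad; a=sin²(Δφ/2)+cosφ1·cosφ2·sin²(Δλ/2)=0.8751197943; c=2·atan2(√a, √(1-a))=2.419220704; dist=6371·c=15412.855 ≈ 15412.9 km; running total=32235.1 km
Leg 3 bearing: y=sinΔλ·cosφ2=0.65813121, x=cosφ1·sinφ2-sinφ1·cosφ2·cosΔλ=-0.06327618; θ=atan2(y, x)=95.4918° ≈ 95.5°
Leg 4: φ1=-0.8127440, φ2=-0.4472284, Δφ=0.3655156, Δλ=-1.2982632 rad; a=sin²(Δφ/2)+cosφ1·cosφ2·sin²(Δλ/2)=0.2595472058; c=2·atan2(√a, √(1-a))=1.069109041; dist=6371·c=6811.294 ≈ 6811.3 km; running total=39046.4 km
Leg 4 bearing: y=sinΔλ·cosφ2=-0.86837124, x=cosφ1·sinφ2-sinφ1·cosφ2·cosΔλ=-0.12108346; θ=atan2(y, x)=-97.9380° <0 so +360° → 262.0620° ≈ 262.1°

Leg 1: dist=13503.1 km, bearing=347.1°
Leg 2: dist=3319.1 km, bearing=29.2°
Leg 3: dist=15412.9 km, bearing=95.5°
Leg 4: dist=6811.3 km, bearing=262.1°
Total: 39046.4 km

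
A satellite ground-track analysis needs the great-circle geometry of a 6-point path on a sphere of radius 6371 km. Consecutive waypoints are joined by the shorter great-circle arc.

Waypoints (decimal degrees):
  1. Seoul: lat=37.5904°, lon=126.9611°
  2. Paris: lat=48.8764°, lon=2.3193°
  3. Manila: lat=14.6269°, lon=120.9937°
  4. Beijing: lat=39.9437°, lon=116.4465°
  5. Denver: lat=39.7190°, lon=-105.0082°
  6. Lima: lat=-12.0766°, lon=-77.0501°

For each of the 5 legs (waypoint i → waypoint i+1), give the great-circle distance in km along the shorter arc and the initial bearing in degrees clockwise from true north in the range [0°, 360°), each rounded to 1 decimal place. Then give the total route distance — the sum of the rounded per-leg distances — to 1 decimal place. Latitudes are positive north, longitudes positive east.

Leg 1: dist=8962.6 km, bearing=326.7°
Leg 2: dist=10742.6 km, bearing=58.7°
Leg 3: dist=2849.7 km, bearing=351.9°
Leg 4: dist=10209.6 km, bearing=30.6°
Leg 5: dist=6443.6 km, bearing=147.3°
Total: 39208.1 km

Leg 1: φ1=0.6560762, φ2=0.8530541, Δφ=0.1969779, Δλ=-2.1754098 rad; a=sin²(Δφ/2)+cosφ1·cosφ2·sin²(Δλ/2)=0.4183619161; c=2·atan2(√a, √(1-a))=1.406785849; dist=6371·c=8962.633 ≈ 8962.6 km; running total=8962.6 km
Leg 1 bearing: y=sinΔλ·cosφ2=-0.54109232, x=cosφ1·sinφ2-sinφ1·cosφ2·cosΔλ=0.82496060; θ=atan2(y, x)=-33.2609° <0 so +360° → 326.7391° ≈ 326.7°
Leg 2: φ1=0.8530541, φ2=0.2552876, Δφ=-0.5977665, Δλ=2.0712590 rad; a=sin²(Δφ/2)+cosφ1·cosφ2·sin²(Δλ/2)=0.5575632108; c=2·atan2(√a, √(1-a))=1.686178593; dist=6371·c=10742.644 ≈ 10742.6 km; running total=19705.2 km
Leg 2 bearing: y=sinΔλ·cosφ2=0.84892601, x=cosφ1·sinφ2-sinφ1·cosφ2·cosΔλ=0.51582025; θ=atan2(y, x)=58.7165° ≈ 58.7°
Leg 3: φ1=0.2552876, φ2=0.6971491, Δφ=0.4418615, Δλ=-0.0793636 rad; a=sin²(Δφ/2)+cosφ1·cosφ2·sin²(Δλ/2)=0.0491889023; c=2·atan2(√a, √(1-a))=0.447290822; dist=6371·c=2849.690 ≈ 2849.7 km; running total=22554.9 km
Leg 3 bearing: y=sinΔλ·cosφ2=-0.06078230, x=cosφ1·sinφ2-sinφ1·cosφ2·cosΔλ=0.42823233; θ=atan2(y, x)=-8.0785° <0 so +360° → 351.9215° ≈ 351.9°
Leg 4: φ1=0.6971491, φ2=0.6932273, Δφ=-0.0039218, Δλ=-3.8651137 rad; a=sin²(Δφ/2)+cosφ1·cosφ2·sin²(Δλ/2)=0.5158531489; c=2·atan2(√a, √(1-a))=1.602507939; dist=6371·c=10209.578 ≈ 10209.6 km; running total=32764.5 km
Leg 4 bearing: y=sinΔλ·cosφ2=0.50922355, x=cosφ1·sinφ2-sinφ1·cosφ2·cosΔλ=0.86005005; θ=atan2(y, x)=30.6292° ≈ 30.6°
Leg 5: φ1=0.6932273, φ2=-0.2107764, Δφ=-0.9040038, Δλ=0.4879609 rad; a=sin²(Δφ/2)+cosφ1·cosφ2·sin²(Δλ/2)=0.2346579397; c=2·atan2(√a, √(1-a))=1.011388810; dist=6371·c=6443.558 ≈ 6443.6 km; running total=39208.1 km
Leg 5 bearing: y=sinΔλ·cosφ2=0.45845005, x=cosφ1·sinφ2-sinφ1·cosφ2·cosΔλ=-0.71288001; θ=atan2(y, x)=147.2551° ≈ 147.3°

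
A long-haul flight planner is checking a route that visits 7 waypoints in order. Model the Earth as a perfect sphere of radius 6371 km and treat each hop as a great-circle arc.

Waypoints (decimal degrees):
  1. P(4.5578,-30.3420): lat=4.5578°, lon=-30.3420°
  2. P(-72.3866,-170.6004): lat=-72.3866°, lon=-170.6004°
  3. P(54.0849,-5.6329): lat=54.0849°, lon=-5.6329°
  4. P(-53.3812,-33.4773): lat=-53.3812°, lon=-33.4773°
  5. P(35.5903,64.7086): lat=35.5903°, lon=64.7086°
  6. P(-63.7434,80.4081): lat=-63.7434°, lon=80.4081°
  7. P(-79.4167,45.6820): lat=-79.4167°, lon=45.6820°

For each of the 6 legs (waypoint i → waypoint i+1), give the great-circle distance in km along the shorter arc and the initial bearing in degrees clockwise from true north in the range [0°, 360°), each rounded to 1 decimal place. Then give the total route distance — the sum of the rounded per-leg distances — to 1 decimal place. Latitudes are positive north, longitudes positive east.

Leg 1: dist=12000.1 km, bearing=191.7°
Leg 2: dist=17860.2 km, bearing=152.7°
Leg 3: dist=12222.2 km, bearing=197.2°
Leg 4: dist=13612.9 km, bearing=72.5°
Leg 5: dist=11132.2 km, bearing=173.0°
Leg 6: dist=2056.7 km, bearing=199.3°
Total: 68884.3 km

Leg 1: φ1=0.0795486, φ2=-1.2633845, Δφ=-1.3429331, Δλ=-2.4479709 rad; a=sin²(Δφ/2)+cosφ1·cosφ2·sin²(Δλ/2)=0.6538390078; c=2·atan2(√a, √(1-a))=1.883548028; dist=6371·c=12000.084 ≈ 12000.1 km; running total=12000.1 km
Leg 1 bearing: y=sinΔλ·cosφ2=-0.19345553, x=cosφ1·sinφ2-sinφ1·cosφ2·cosΔλ=-0.93161644; θ=atan2(y, x)=-168.2689° <0 so +360° → 191.7311° ≈ 191.7°
Leg 2: φ1=-1.2633845, φ2=0.9439596, Δφ=2.2073441, Δλ=2.8792260 rad; a=sin²(Δφ/2)+cosφ1·cosφ2·sin²(Δλ/2)=0.9716710116; c=2·atan2(√a, √(1-a))=2.803358322; dist=6371·c=17860.196 ≈ 17860.2 km; running total=29860.3 km
Leg 2 bearing: y=sinΔλ·cosφ2=0.15214095, x=cosφ1·sinφ2-sinφ1·cosφ2·cosΔλ=-0.29488804; θ=atan2(y, x)=152.7095° ≈ 152.7°
Leg 3: φ1=0.9439596, φ2=-0.9316777, Δφ=-1.8756373, Δλ=-0.4859765 rad; a=sin²(Δφ/2)+cosφ1·cosφ2·sin²(Δλ/2)=0.6703260779; c=2·atan2(√a, √(1-a))=1.918406780; dist=6371·c=12222.170 ≈ 12222.2 km; running total=42082.5 km
Leg 3 bearing: y=sinΔλ·cosφ2=-0.27860296, x=cosφ1·sinφ2-sinφ1·cosφ2·cosΔλ=-0.89796242; θ=atan2(y, x)=-162.7629° <0 so +360° → 197.2371° ≈ 197.2°
Leg 4: φ1=-0.9316777, φ2=0.6211679, Δφ=1.5528456, Δλ=1.7136672 rad; a=sin²(Δφ/2)+cosφ1·cosφ2·sin²(Δλ/2)=0.7680900396; c=2·atan2(√a, √(1-a))=2.136701481; dist=6371·c=13612.925 ≈ 13612.9 km; running total=55695.4 km
Leg 4 bearing: y=sinΔλ·cosφ2=0.80491386, x=cosφ1·sinφ2-sinφ1·cosφ2·cosΔλ=0.25421370; θ=atan2(y, x)=72.4725° ≈ 72.5°
Leg 5: φ1=0.6211679, φ2=-1.1125322, Δφ=-1.7337001, Δλ=0.2740080 rad; a=sin²(Δφ/2)+cosφ1·cosφ2·sin²(Δλ/2)=0.5878025698; c=2·atan2(√a, √(1-a))=1.747316753; dist=6371·c=11132.155 ≈ 11132.2 km; running total=66827.6 km
Leg 5 bearing: y=sinΔλ·cosφ2=0.11970776, x=cosφ1·sinφ2-sinφ1·cosφ2·cosΔλ=-0.97715551; θ=atan2(y, x)=173.0157° ≈ 173.0°
Leg 6: φ1=-1.1125322, φ2=-1.3860829, Δφ=-0.2735507, Δλ=-0.6060848 rad; a=sin²(Δφ/2)+cosφ1·cosφ2·sin²(Δλ/2)=0.0258272311; c=2·atan2(√a, √(1-a))=0.322816941; dist=6371·c=2056.667 ≈ 2056.7 km; running total=68884.3 km
Leg 6 bearing: y=sinΔλ·cosφ2=-0.10462541, x=cosφ1·sinφ2-sinφ1·cosφ2·cosΔλ=-0.29949001; θ=atan2(y, x)=-160.7434° <0 so +360° → 199.2566° ≈ 199.3°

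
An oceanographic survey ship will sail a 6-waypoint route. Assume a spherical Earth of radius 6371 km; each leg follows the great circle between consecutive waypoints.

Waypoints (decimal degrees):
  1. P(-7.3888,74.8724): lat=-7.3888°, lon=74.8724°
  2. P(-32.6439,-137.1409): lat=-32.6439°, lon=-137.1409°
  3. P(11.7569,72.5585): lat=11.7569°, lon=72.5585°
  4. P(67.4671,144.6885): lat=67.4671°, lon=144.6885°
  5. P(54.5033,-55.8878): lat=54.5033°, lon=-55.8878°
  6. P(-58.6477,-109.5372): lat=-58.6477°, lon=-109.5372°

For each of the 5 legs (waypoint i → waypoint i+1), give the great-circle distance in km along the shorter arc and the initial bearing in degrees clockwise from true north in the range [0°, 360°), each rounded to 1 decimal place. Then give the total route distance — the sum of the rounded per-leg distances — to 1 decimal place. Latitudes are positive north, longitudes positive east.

Leg 1: φ1=-0.1289589, φ2=-0.5697435, Δφ=-0.4407846, Δλ=-3.7003301 rad; a=sin²(Δφ/2)+cosφ1·cosφ2·sin²(Δλ/2)=0.8193438486; c=2·atan2(√a, √(1-a))=2.263587911; dist=6371·c=14421.319 ≈ 14421.3 km; running total=14421.3 km
Leg 1 bearing: y=sinΔλ·cosφ2=0.44637862, x=cosφ1·sinφ2-sinφ1·cosφ2·cosΔλ=-0.62675685; θ=atan2(y, x)=144.5414° ≈ 144.5°
Leg 2: φ1=-0.5697435, φ2=0.2051966, Δφ=0.7749402, Δλ=3.6599450 rad; a=sin²(Δφ/2)+cosφ1·cosφ2·sin²(Δλ/2)=0.9129964425; c=2·atan2(√a, √(1-a))=2.542757692; dist=6371·c=16199.909 ≈ 16199.9 km; running total=30621.2 km
Leg 2 bearing: y=sinΔλ·cosφ2=-0.48505551, x=cosφ1·sinφ2-sinφ1·cosφ2·cosΔλ=-0.28715311; θ=atan2(y, x)=-120.6256° <0 so +360° → 239.3744° ≈ 239.4°
Leg 3: φ1=0.2051966, φ2=1.1775230, Δφ=0.9723264, Δλ=1.2589060 rad; a=sin²(Δφ/2)+cosφ1·cosφ2·sin²(Δλ/2)=0.3483350214; c=2·atan2(√a, √(1-a))=1.262611004; dist=6371·c=8044.095 ≈ 8044.1 km; running total=38665.3 km
Leg 3 bearing: y=sinΔλ·cosφ2=0.36472580, x=cosφ1·sinφ2-sinφ1·cosφ2·cosΔλ=0.88032155; θ=atan2(y, x)=22.5047° ≈ 22.5°
Leg 4: φ1=1.1775230, φ2=0.9512620, Δφ=-0.2262610, Δλ=-3.5007168 rad; a=sin²(Δφ/2)+cosφ1·cosφ2·sin²(Δλ/2)=0.2281617737; c=2·atan2(√a, √(1-a))=0.995984995; dist=6371·c=6345.420 ≈ 6345.4 km; running total=45010.7 km
Leg 4 bearing: y=sinΔλ·cosφ2=0.20407414, x=cosφ1·sinφ2-sinφ1·cosφ2·cosΔλ=0.81410666; θ=atan2(y, x)=14.0725° ≈ 14.1°
Leg 5: φ1=0.9512620, φ2=-1.0235955, Δφ=-1.9748575, Δλ=-0.9363587 rad; a=sin²(Δφ/2)+cosφ1·cosφ2·sin²(Δλ/2)=0.7580997807; c=2·atan2(√a, √(1-a))=2.113203976; dist=6371·c=13463.223 ≈ 13463.2 km; running total=58473.9 km
Leg 5 bearing: y=sinΔλ·cosφ2=-0.41905137, x=cosφ1·sinφ2-sinφ1·cosφ2·cosΔλ=-0.74694977; θ=atan2(y, x)=-150.7068° <0 so +360° → 209.2932° ≈ 209.3°

Leg 1: dist=14421.3 km, bearing=144.5°
Leg 2: dist=16199.9 km, bearing=239.4°
Leg 3: dist=8044.1 km, bearing=22.5°
Leg 4: dist=6345.4 km, bearing=14.1°
Leg 5: dist=13463.2 km, bearing=209.3°
Total: 58473.9 km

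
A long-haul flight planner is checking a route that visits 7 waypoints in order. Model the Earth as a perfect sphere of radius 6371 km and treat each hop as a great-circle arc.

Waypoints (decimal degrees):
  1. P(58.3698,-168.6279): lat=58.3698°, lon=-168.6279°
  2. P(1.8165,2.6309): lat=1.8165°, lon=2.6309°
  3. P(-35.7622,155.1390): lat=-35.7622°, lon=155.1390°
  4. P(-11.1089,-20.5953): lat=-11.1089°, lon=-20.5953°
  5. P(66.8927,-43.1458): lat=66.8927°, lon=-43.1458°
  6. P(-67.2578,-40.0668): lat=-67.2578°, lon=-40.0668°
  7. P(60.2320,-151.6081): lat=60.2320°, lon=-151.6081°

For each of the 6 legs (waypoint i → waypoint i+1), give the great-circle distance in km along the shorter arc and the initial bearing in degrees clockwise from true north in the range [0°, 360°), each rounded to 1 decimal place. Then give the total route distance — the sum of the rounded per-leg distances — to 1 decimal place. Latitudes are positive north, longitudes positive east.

Leg 1: dist=13278.1 km, bearing=10.0°
Leg 2: dist=15295.9 km, bearing=146.3°
Leg 3: dist=14784.0 km, bearing=185.7°
Leg 4: dist=8864.6 km, bearing=351.2°
Leg 5: dist=14918.8 km, bearing=178.3°
Leg 6: dist=16743.6 km, bearing=289.9°
Total: 83885.0 km

Leg 1: φ1=1.0187452, φ2=0.0317039, Δφ=-0.9870413, Δλ=2.9890299 rad; a=sin²(Δφ/2)+cosφ1·cosφ2·sin²(Δλ/2)=0.7455465589; c=2·atan2(√a, √(1-a))=2.084140497; dist=6371·c=13278.059 ≈ 13278.1 km; running total=13278.1 km
Leg 1 bearing: y=sinΔλ·cosφ2=0.15189521, x=cosφ1·sinφ2-sinφ1·cosφ2·cosΔλ=0.85776185; θ=atan2(y, x)=10.0420° ≈ 10.0°
Leg 2: φ1=0.0317039, φ2=-0.6241681, Δφ=-0.6558720, Δλ=2.6617685 rad; a=sin²(Δφ/2)+cosφ1·cosφ2·sin²(Δλ/2)=0.8689905778; c=2·atan2(√a, √(1-a))=2.400870098; dist=6371·c=15295.943 ≈ 15295.9 km; running total=28574.0 km
Leg 2 bearing: y=sinΔλ·cosφ2=0.37458395, x=cosφ1·sinφ2-sinφ1·cosφ2·cosΔλ=-0.56131157; θ=atan2(y, x)=146.2834° ≈ 146.3°
Leg 3: φ1=-0.6241681, φ2=-0.1938869, Δφ=0.4302813, Δλ=-3.0671421 rad; a=sin²(Δφ/2)+cosφ1·cosφ2·sin²(Δλ/2)=0.8407181273; c=2·atan2(√a, √(1-a))=2.320519598; dist=6371·c=14784.030 ≈ 14784.0 km; running total=43358.0 km
Leg 3 bearing: y=sinΔλ·cosφ2=-0.07298804, x=cosφ1·sinφ2-sinφ1·cosφ2·cosΔλ=-0.72822893; θ=atan2(y, x)=-174.2765° <0 so +360° → 185.7235° ≈ 185.7°
Leg 4: φ1=-0.1938869, φ2=1.1674979, Δφ=1.3613847, Δλ=-0.3935805 rad; a=sin²(Δφ/2)+cosφ1·cosφ2·sin²(Δλ/2)=0.4107798534; c=2·atan2(√a, √(1-a))=1.391395251; dist=6371·c=8864.579 ≈ 8864.6 km; running total=52222.6 km
Leg 4 bearing: y=sinΔλ·cosφ2=-0.15050528, x=cosφ1·sinφ2-sinφ1·cosφ2·cosΔλ=0.97237196; θ=atan2(y, x)=-8.7985° <0 so +360° → 351.2015° ≈ 351.2°
Leg 5: φ1=1.1674979, φ2=-1.1738701, Δφ=-2.3413679, Δλ=0.0537387 rad; a=sin²(Δφ/2)+cosφ1·cosφ2·sin²(Δλ/2)=0.8483822458; c=2·atan2(√a, √(1-a))=2.341673206; dist=6371·c=14918.800 ≈ 14918.8 km; running total=67141.4 km
Leg 5 bearing: y=sinΔλ·cosφ2=0.02076460, x=cosφ1·sinφ2-sinφ1·cosφ2·cosΔλ=-0.71699935; θ=atan2(y, x)=178.3412° ≈ 178.3°
Leg 6: φ1=-1.1738701, φ2=1.0512467, Δφ=2.2251168, Δλ=-1.9467629 rad; a=sin²(Δφ/2)+cosφ1·cosφ2·sin²(Δλ/2)=0.9355144896; c=2·atan2(√a, √(1-a))=2.628089466; dist=6371·c=16743.558 ≈ 16743.6 km; running total=83885.0 km
Leg 6 bearing: y=sinΔλ·cosφ2=-0.46181102, x=cosφ1·sinφ2-sinφ1·cosφ2·cosΔλ=0.16744879; θ=atan2(y, x)=-70.0698° <0 so +360° → 289.9302° ≈ 289.9°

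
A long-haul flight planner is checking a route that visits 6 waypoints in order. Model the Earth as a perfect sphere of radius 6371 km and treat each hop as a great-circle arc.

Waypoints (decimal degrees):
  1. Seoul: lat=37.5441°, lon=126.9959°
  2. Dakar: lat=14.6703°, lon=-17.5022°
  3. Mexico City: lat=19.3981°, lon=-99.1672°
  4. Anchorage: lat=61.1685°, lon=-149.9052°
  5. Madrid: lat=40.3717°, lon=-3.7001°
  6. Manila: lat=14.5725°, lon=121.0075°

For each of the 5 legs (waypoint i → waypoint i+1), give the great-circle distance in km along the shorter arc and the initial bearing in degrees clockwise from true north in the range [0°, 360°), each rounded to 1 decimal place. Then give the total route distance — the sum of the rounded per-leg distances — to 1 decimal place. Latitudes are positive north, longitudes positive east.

Leg 1: φ1=0.6552682, φ2=0.2560450, Δφ=-0.3992231, Δλ=-2.5219676 rad; a=sin²(Δφ/2)+cosφ1·cosφ2·sin²(Δλ/2)=0.7350568075; c=2·atan2(√a, √(1-a))=2.060215827; dist=6371·c=13125.635 ≈ 13125.6 km; running total=13125.6 km
Leg 1 bearing: y=sinΔλ·cosφ2=-0.56179767, x=cosφ1·sinφ2-sinφ1·cosφ2·cosΔλ=0.68071769; θ=atan2(y, x)=-39.5329° <0 so +360° → 320.4671° ≈ 320.5°
Leg 2: φ1=0.2560450, φ2=0.3385607, Δφ=0.0825157, Δλ=-1.4253231 rad; a=sin²(Δφ/2)+cosφ1·cosφ2·sin²(Δλ/2)=0.3918058816; c=2·atan2(√a, √(1-a))=1.352682794; dist=6371·c=8617.942 ≈ 8617.9 km; running total=21743.5 km
Leg 2 bearing: y=sinΔλ·cosφ2=-0.93327069, x=cosφ1·sinφ2-sinφ1·cosφ2·cosΔλ=0.28667393; θ=atan2(y, x)=-72.9245° <0 so +360° → 287.0755° ≈ 287.1°
Leg 3: φ1=0.3385607, φ2=1.0675917, Δφ=0.7290310, Δλ=-0.8855452 rad; a=sin²(Δφ/2)+cosφ1·cosφ2·sin²(Δλ/2)=0.2105869409; c=2·atan2(√a, √(1-a))=0.953507922; dist=6371·c=6074.799 ≈ 6074.8 km; running total=27818.3 km
Leg 3 bearing: y=sinΔλ·cosφ2=-0.37337562, x=cosφ1·sinφ2-sinφ1·cosφ2·cosΔλ=0.72494895; θ=atan2(y, x)=-27.2501° <0 so +360° → 332.7499° ≈ 332.7°
Leg 4: φ1=1.0675917, φ2=0.7046191, Δφ=-0.3629726, Δλ=2.5517604 rad; a=sin²(Δφ/2)+cosφ1·cosφ2·sin²(Δλ/2)=0.3689336503; c=2·atan2(√a, √(1-a))=1.305564807; dist=6371·c=8317.753 ≈ 8317.8 km; running total=36136.1 km
Leg 4 bearing: y=sinΔλ·cosφ2=0.42376210, x=cosφ1·sinφ2-sinφ1·cosφ2·cosΔλ=0.86701334; θ=atan2(y, x)=26.0476° ≈ 26.0°
Leg 5: φ1=0.7046191, φ2=0.2543381, Δφ=-0.4502810, Δλ=2.1765582 rad; a=sin²(Δφ/2)+cosφ1·cosφ2·sin²(Δλ/2)=0.6284314287; c=2·atan2(√a, √(1-a))=1.830571068; dist=6371·c=11662.568 ≈ 11662.6 km; running total=47798.7 km
Leg 5 bearing: y=sinΔλ·cosφ2=0.79562261, x=cosφ1·sinφ2-sinφ1·cosφ2·cosΔλ=0.54864026; θ=atan2(y, x)=55.4109° ≈ 55.4°

Leg 1: dist=13125.6 km, bearing=320.5°
Leg 2: dist=8617.9 km, bearing=287.1°
Leg 3: dist=6074.8 km, bearing=332.7°
Leg 4: dist=8317.8 km, bearing=26.0°
Leg 5: dist=11662.6 km, bearing=55.4°
Total: 47798.7 km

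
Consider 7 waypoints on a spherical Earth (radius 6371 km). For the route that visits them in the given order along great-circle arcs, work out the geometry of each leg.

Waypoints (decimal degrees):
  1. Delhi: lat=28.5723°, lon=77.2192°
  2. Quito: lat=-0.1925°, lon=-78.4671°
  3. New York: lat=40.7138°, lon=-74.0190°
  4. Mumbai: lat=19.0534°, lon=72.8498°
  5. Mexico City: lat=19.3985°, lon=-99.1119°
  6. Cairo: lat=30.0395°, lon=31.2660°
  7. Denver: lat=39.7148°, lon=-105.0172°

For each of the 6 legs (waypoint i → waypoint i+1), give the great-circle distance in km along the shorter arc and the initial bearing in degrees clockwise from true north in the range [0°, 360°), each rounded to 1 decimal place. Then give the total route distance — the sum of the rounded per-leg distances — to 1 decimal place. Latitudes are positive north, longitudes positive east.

Leg 1: φ1=0.4986807, φ2=-0.0033598, Δφ=-0.5020405, Δλ=-2.7172385 rad; a=sin²(Δφ/2)+cosφ1·cosφ2·sin²(Δλ/2)=0.9009616481; c=2·atan2(√a, √(1-a))=2.501303923; dist=6371·c=15935.807 ≈ 15935.8 km; running total=15935.8 km
Leg 1 bearing: y=sinΔλ·cosφ2=-0.41172995, x=cosφ1·sinφ2-sinφ1·cosφ2·cosΔλ=0.43289430; θ=atan2(y, x)=-43.5646° <0 so +360° → 316.4354° ≈ 316.4°
Leg 2: φ1=-0.0033598, φ2=0.7105899, Δφ=0.7139496, Δλ=0.0776340 rad; a=sin²(Δφ/2)+cosφ1·cosφ2·sin²(Δλ/2)=0.1232507731; c=2·atan2(√a, √(1-a))=0.717429102; dist=6371·c=4570.741 ≈ 4570.7 km; running total=20506.5 km
Leg 2 bearing: y=sinΔλ·cosφ2=0.05878571, x=cosφ1·sinφ2-sinφ1·cosφ2·cosΔλ=0.65481625; θ=atan2(y, x)=5.1299° ≈ 5.1°
Leg 3: φ1=0.7105899, φ2=0.3325446, Δφ=-0.3780453, Δλ=2.5633441 rad; a=sin²(Δφ/2)+cosφ1·cosφ2·sin²(Δλ/2)=0.6935174292; c=2·atan2(√a, √(1-a))=1.968209979; dist=6371·c=12539.466 ≈ 12539.5 km; running total=33046.0 km
Leg 3 bearing: y=sinΔλ·cosφ2=0.51661473, x=cosφ1·sinφ2-sinφ1·cosφ2·cosΔλ=0.76374946; θ=atan2(y, x)=34.0752° ≈ 34.1°
Leg 4: φ1=0.3325446, φ2=0.3385677, Δφ=0.0060231, Δλ=-3.0012979 rad; a=sin²(Δφ/2)+cosφ1·cosφ2·sin²(Δλ/2)=0.8871853902; c=2·atan2(√a, √(1-a))=2.456516367; dist=6371·c=15650.466 ≈ 15650.5 km; running total=48696.5 km
Leg 4 bearing: y=sinΔλ·cosφ2=-0.13189678, x=cosφ1·sinφ2-sinφ1·cosφ2·cosΔλ=0.61883207; θ=atan2(y, x)=-12.0319° <0 so +360° → 347.9681° ≈ 348.0°
Leg 5: φ1=0.3385677, φ2=0.5242882, Δφ=0.1857205, Δλ=2.2755236 rad; a=sin²(Δφ/2)+cosφ1·cosφ2·sin²(Δλ/2)=0.6813537516; c=2·atan2(√a, √(1-a))=1.941967932; dist=6371·c=12372.278 ≈ 12372.3 km; running total=61068.8 km
Leg 5 bearing: y=sinΔλ·cosφ2=0.65946522, x=cosφ1·sinφ2-sinφ1·cosφ2·cosΔλ=0.65844429; θ=atan2(y, x)=45.0444° ≈ 45.0°
Leg 6: φ1=0.5242882, φ2=0.6931540, Δφ=0.1688658, Δλ=-2.3785906 rad; a=sin²(Δφ/2)+cosφ1·cosφ2·sin²(Δλ/2)=0.5807162052; c=2·atan2(√a, √(1-a))=1.732938256; dist=6371·c=11040.5496 ≈ 11040.5 km; running total=72109.3 km
Leg 6 bearing: y=sinΔλ·cosφ2=-0.53161365, x=cosφ1·sinφ2-sinφ1·cosφ2·cosΔλ=0.83146046; θ=atan2(y, x)=-32.5938° <0 so +360° → 327.4062° ≈ 327.4°

Leg 1: dist=15935.8 km, bearing=316.4°
Leg 2: dist=4570.7 km, bearing=5.1°
Leg 3: dist=12539.5 km, bearing=34.1°
Leg 4: dist=15650.5 km, bearing=348.0°
Leg 5: dist=12372.3 km, bearing=45.0°
Leg 6: dist=11040.5 km, bearing=327.4°
Total: 72109.3 km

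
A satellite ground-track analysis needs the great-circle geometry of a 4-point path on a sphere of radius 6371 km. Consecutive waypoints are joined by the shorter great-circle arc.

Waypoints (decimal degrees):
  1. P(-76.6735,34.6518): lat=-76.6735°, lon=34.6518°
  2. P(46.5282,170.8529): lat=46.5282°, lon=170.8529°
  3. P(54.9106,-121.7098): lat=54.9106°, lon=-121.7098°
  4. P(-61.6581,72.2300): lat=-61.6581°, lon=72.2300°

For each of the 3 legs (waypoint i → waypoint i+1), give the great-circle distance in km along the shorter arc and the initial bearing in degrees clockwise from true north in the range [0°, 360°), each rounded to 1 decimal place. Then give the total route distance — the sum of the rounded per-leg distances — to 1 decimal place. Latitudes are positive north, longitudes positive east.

Leg 1: φ1=-1.3382050, φ2=0.8120703, Δφ=2.1502753, Δλ=2.3771576 rad; a=sin²(Δφ/2)+cosφ1·cosφ2·sin²(Δλ/2)=0.9103162832; c=2·atan2(√a, √(1-a))=2.533313405; dist=6371·c=16139.740 ≈ 16139.7 km; running total=16139.7 km
Leg 1 bearing: y=sinΔλ·cosφ2=0.47618322, x=cosφ1·sinφ2-sinφ1·cosφ2·cosΔλ=-0.31592994; θ=atan2(y, x)=123.5628° ≈ 123.6°
Leg 2: φ1=0.8120703, φ2=0.9583708, Δφ=0.1463005, Δλ=-5.1061824 rad; a=sin²(Δφ/2)+cosφ1·cosφ2·sin²(Δλ/2)=0.1272152767; c=2·atan2(√a, √(1-a))=0.729407418; dist=6371·c=4647.055 ≈ 4647.1 km; running total=20786.8 km
Leg 2 bearing: y=sinΔλ·cosφ2=0.53085468, x=cosφ1·sinφ2-sinφ1·cosφ2·cosΔλ=0.40288895; θ=atan2(y, x)=52.8035° ≈ 52.8°
Leg 3: φ1=0.9583708, φ2=-1.0761369, Δφ=-2.0345076, Δλ=3.3848881 rad; a=sin²(Δφ/2)+cosφ1·cosφ2·sin²(Δλ/2)=0.9925182322; c=2·atan2(√a, √(1-a))=2.968381781; dist=6371·c=18911.560 ≈ 18911.6 km; running total=39698.4 km
Leg 3 bearing: y=sinΔλ·cosφ2=-0.11436402, x=cosφ1·sinφ2-sinφ1·cosφ2·cosΔλ=-0.12893423; θ=atan2(y, x)=-138.4271° <0 so +360° → 221.5729° ≈ 221.6°

Leg 1: dist=16139.7 km, bearing=123.6°
Leg 2: dist=4647.1 km, bearing=52.8°
Leg 3: dist=18911.6 km, bearing=221.6°
Total: 39698.4 km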